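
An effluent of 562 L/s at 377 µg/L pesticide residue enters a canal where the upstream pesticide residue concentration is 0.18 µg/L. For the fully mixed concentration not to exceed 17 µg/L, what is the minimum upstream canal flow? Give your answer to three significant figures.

Set C_mix = 17: (Q·0.1800 + 562.0·377.0) / (Q + 562.0) = 17
→ Q = 562.0·(377.0 − 17)/(17 − 0.1800) = 12030 L/s.

12000 L/s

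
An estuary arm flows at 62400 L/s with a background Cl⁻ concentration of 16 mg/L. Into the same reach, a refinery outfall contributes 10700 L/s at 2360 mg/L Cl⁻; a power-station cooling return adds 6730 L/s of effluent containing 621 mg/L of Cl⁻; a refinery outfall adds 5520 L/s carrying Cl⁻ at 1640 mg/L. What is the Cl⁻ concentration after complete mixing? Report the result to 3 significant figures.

463 mg/L

After mixing, C = (62400·16.00 + 10700·2360 + 6730·621.0 + 5520·1640) / 85350 = 39480000/85350 = 462.6 mg/L.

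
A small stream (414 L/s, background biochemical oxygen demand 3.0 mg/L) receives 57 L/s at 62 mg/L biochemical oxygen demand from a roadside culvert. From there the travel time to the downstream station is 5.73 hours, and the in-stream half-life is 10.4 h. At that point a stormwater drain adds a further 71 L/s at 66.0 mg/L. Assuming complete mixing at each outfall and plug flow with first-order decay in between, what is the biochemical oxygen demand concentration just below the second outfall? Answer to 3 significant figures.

14.7 mg/L

Mass balance: C = (414.0·3.000 + 57.00·62.00) / 471.0 = 4776/471.0 = 10.14 mg/L; combined flow 471.0 L/s.
Half-life 10.4 h → k = ln 2 / 10.4 = 0.06665 h⁻¹ = 1.600 d⁻¹.
After decay, C = 10.14 × e^(−kt) = 10.14 × 0.6826 = 6.921 mg/L.
At the second outfall, C = (471.0·6.921 + 71.00·66.00) / (471.0 + 71.00) = 14.66 mg/L.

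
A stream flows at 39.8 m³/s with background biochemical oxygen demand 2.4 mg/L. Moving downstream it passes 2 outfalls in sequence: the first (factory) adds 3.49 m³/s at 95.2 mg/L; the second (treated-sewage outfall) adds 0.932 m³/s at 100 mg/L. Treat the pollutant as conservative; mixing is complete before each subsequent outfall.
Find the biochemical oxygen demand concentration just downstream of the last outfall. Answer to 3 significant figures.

11.8 mg/L

Below outfall 1: Q → 43.29 m³/s, C = (39.80·2.400 + 3.490·95.20)/43.29 = 9.881 mg/L.
Below outfall 2: Q → 44.22 m³/s, C = (43.29·9.881 + 0.9320·100.0)/44.22 = 11.78 mg/L.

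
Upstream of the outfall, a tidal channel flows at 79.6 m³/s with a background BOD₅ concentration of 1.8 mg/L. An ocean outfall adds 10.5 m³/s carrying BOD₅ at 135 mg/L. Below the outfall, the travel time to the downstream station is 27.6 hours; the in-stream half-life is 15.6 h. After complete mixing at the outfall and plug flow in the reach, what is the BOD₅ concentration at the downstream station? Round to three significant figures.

Mass balance: C = (79.60·1.800 + 10.50·135.0) / 90.10 = 1561/90.10 = 17.32 mg/L.
Half-life 15.6 h → k = ln 2 / 15.6 = 0.04443 h⁻¹ = 1.066 d⁻¹.
After decay, C = 17.32 × e^(−kt) = 17.32 × 0.2934 = 5.082 mg/L.

5.08 mg/L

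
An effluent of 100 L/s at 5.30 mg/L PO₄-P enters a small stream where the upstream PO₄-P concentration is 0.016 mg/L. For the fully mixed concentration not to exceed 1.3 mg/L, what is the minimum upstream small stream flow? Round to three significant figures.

Set C_mix = 1.3: (Q·0.01600 + 100.0·5.300) / (Q + 100.0) = 1.3
→ Q = 100.0·(5.300 − 1.3)/(1.3 − 0.01600) = 311.5 L/s.

312 L/s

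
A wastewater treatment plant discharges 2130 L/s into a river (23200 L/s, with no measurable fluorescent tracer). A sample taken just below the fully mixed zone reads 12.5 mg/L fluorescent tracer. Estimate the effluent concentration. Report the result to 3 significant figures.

149 mg/L

Mass balance: 23200·0 + 2130·Cₑ = 25330·12.50
→ Cₑ = (25330·12.50 − 23200·0) / 2130 = 148.7 mg/L.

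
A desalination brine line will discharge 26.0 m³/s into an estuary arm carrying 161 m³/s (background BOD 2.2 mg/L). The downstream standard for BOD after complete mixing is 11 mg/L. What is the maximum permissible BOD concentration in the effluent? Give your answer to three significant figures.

At the limit, (Qr·Cr + Qe·Cₑ)/(Qr + Qe) = 11:
Cₑ = (187.0·11 − 161.0·2.200) / 26.00 = 65.49 mg/L.

65.5 mg/L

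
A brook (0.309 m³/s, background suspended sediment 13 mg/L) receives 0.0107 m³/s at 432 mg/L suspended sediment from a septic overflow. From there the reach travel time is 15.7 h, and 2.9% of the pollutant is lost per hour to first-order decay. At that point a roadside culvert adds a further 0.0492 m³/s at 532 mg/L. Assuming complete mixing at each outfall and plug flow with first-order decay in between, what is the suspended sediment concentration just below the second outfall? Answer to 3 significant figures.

85.7 mg/L

After mixing, C = (0.3090·13.00 + 0.01070·432.0) / 0.3197 = 8.639/0.3197 = 27.02 mg/L; combined flow 0.3197 m³/s.
2.9%/h lost → k = −ln(1 − 0.029) = 0.02943 h⁻¹.
Decay over the reach: 27.02·exp(−kt) = 27.02·0.6300 = 17.02 mg/L.
At the second outfall, C = (0.3197·17.02 + 0.04920·532.0) / (0.3197 + 0.04920) = 85.71 mg/L.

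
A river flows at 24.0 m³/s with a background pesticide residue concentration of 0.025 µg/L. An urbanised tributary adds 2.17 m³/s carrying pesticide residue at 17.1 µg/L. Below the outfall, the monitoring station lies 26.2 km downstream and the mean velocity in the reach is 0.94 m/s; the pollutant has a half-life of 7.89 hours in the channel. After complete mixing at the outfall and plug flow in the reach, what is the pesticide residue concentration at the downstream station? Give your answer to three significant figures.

Mass balance: C = (24.00·0.02500 + 2.170·17.10) / 26.17 = 37.71/26.17 = 1.441 µg/L.
Travel time t = 26.2·1000 / 0.94 = 27870 s = 7.742 h.
Half-life 7.89 h → k = ln 2 / 7.89 = 0.08785 h⁻¹ = 2.108 d⁻¹.
Decay over the reach: 1.441·exp(−kt) = 1.441·0.5065 = 0.7298 µg/L.

0.730 µg/L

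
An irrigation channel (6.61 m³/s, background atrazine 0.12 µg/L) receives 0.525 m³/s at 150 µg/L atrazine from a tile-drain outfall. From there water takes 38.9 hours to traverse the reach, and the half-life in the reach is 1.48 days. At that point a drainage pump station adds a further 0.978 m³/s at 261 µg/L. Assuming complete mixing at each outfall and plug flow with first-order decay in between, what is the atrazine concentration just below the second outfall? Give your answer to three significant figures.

36.1 µg/L

Flow-weighted average: C = (6.610·0.1200 + 0.5250·150.0) / 7.135 = 79.54/7.135 = 11.15 µg/L; combined flow 7.135 m³/s.
Half-life 1.48 d → k = ln 2 / 1.48 = 0.4683 d⁻¹.
After decay, C = 11.15 × e^(−kt) = 11.15 × 0.4681 = 5.218 µg/L.
At the second outfall, C = (7.135·5.218 + 0.9780·261.0) / (7.135 + 0.9780) = 36.05 µg/L.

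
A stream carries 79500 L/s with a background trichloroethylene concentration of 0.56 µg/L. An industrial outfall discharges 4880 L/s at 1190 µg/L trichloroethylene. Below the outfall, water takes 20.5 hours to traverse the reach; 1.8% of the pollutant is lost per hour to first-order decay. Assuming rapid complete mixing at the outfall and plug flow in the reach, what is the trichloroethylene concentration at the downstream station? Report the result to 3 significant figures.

47.8 µg/L

Mass balance: C = (79500·0.5600 + 4880·1190) / 84380 = 5852000/84380 = 69.35 µg/L.
1.8%/h lost → k = −ln(1 − 0.018) = 0.01816 h⁻¹.
Decay over the reach: 69.35·exp(−kt) = 69.35·0.6891 = 47.79 µg/L.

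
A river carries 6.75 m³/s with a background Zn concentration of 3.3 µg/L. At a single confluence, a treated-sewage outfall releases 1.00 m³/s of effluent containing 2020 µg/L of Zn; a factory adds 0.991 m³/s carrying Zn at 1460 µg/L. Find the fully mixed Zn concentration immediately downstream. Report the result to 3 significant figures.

Mass balance: C = (6.750·3.300 + 1.000·2020 + 0.9910·1460) / 8.741 = 3489/8.741 = 399.2 µg/L.

399 µg/L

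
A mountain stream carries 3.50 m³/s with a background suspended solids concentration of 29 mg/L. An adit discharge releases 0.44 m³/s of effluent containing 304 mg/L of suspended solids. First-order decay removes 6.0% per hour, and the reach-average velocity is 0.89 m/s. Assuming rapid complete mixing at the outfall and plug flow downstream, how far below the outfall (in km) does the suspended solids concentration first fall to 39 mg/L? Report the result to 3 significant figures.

After mixing, C = (3.500·29.00 + 0.4400·304.0) / 3.940 = 235.3/3.940 = 59.71 mg/L.
6.0%/h lost → k = −ln(1 − 0.06) = 0.06188 h⁻¹.
Set 59.71·exp(−k·t) = 39 → t = ln(59.71/39)/k = 24780 s = 6.884 h.
Distance = v·t = 0.89·24780 = 22060 m = 22.06 km.

22.1 km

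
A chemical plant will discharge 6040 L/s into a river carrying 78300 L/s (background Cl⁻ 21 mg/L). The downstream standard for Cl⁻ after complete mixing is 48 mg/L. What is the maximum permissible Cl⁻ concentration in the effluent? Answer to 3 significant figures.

398 mg/L

At the limit, (Qr·Cr + Qe·Cₑ)/(Qr + Qe) = 48:
Cₑ = (84340·48 − 78300·21.00) / 6040 = 398.0 mg/L.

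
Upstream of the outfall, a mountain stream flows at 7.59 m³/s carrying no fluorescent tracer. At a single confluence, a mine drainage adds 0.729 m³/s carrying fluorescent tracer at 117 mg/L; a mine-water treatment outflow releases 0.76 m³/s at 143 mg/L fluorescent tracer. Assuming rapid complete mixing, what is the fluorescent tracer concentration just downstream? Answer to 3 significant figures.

Flow-weighted average: C = (7.590·0 + 0.7290·117.0 + 0.7600·143.0) / 9.079 = 194.0/9.079 = 21.37 mg/L.

21.4 mg/L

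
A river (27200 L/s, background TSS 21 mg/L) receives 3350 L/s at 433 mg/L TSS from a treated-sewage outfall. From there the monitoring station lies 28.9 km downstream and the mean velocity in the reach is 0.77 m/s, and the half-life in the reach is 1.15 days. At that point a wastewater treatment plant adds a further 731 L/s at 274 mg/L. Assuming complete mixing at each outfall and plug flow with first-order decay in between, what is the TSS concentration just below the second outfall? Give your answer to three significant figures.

56.1 mg/L

Mixed concentration C = ΣQC/ΣQ = (27200·21.00 + 3350·433.0) / 30550 = 2022000/30550 = 66.18 mg/L; combined flow 30550 L/s.
Travel time t = 28.9·1000 / 0.77 = 37530 s = 10.43 h.
Half-life 1.15 d → k = ln 2 / 1.15 = 0.6027 d⁻¹.
First-order decay: C = 66.18·exp(−k·t) = 66.18·0.7696 = 50.93 mg/L.
Second outfall: C = (30550·50.93 + 731.0·274.0)/31280 = 56.15 mg/L.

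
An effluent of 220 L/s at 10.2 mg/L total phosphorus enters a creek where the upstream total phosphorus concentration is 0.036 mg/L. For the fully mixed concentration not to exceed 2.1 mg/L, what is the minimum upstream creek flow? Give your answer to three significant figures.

863 L/s

Set C_mix = 2.1: (Q·0.03600 + 220.0·10.20) / (Q + 220.0) = 2.1
→ Q = 220.0·(10.20 − 2.1)/(2.1 − 0.03600) = 863.4 L/s.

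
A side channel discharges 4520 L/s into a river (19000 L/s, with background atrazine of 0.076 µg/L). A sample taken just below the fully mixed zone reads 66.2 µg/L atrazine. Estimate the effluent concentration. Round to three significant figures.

344 µg/L

Mass balance: 19000·0.07600 + 4520·Cₑ = 23520·66.20
→ Cₑ = (23520·66.20 − 19000·0.07600) / 4520 = 344.2 µg/L.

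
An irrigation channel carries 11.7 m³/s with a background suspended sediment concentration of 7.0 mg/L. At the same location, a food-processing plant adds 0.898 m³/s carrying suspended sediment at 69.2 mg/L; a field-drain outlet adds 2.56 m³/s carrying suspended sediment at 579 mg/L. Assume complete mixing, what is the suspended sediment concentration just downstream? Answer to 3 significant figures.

107 mg/L

Conservation of mass: C = (11.70·7.000 + 0.8980·69.20 + 2.560·579.0) / 15.16 = 1626/15.16 = 107.3 mg/L.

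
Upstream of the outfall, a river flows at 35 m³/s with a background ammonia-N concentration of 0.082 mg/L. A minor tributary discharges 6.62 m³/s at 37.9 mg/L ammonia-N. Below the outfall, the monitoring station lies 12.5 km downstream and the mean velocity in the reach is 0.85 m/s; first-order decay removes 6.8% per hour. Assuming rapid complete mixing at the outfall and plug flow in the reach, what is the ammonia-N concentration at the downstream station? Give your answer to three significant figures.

Mass balance: C = (35.00·0.08200 + 6.620·37.90) / 41.62 = 253.8/41.62 = 6.097 mg/L.
Travel time t = 12.5·1000 / 0.85 = 14710 s = 4.085 h.
6.8%/h lost → k = −ln(1 − 0.068) = 0.07042 h⁻¹.
After decay, C = 6.097 × e^(−kt) = 6.097 × 0.7500 = 4.573 mg/L.

4.57 mg/L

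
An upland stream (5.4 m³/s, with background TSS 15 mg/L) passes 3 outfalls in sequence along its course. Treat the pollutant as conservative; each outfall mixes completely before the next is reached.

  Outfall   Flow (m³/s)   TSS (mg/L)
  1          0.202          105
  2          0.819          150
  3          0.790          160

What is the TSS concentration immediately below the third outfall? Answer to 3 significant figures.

48.7 mg/L

After outfall 1: Q = 5.400 + 0.2020 = 5.602 m³/s; C = (5.400·15.00 + 0.2020·105.0)/5.602 = 18.25 mg/L.
After outfall 2: Q = 5.602 + 0.8190 = 6.421 m³/s; C = (5.602·18.25 + 0.8190·150.0)/6.421 = 35.05 mg/L.
After outfall 3: Q = 6.421 + 0.7900 = 7.211 m³/s; C = (6.421·35.05 + 0.7900·160.0)/7.211 = 48.74 mg/L.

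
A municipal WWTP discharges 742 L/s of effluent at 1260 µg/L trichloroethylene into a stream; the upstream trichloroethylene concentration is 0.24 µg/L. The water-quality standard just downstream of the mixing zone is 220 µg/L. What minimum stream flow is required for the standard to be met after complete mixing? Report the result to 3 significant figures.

Set C_mix = 220: (Q·0.2400 + 742.0·1260) / (Q + 742.0) = 220
→ Q = 742.0·(1260 − 220)/(220 − 0.2400) = 3511 L/s.

3510 L/s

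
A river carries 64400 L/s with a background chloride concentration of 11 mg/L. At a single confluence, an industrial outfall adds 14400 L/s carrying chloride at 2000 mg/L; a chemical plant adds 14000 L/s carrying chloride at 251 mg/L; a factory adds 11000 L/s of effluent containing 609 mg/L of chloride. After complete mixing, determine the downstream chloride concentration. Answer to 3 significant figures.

383 mg/L

After mixing, C = (64400·11.00 + 14400·2000 + 14000·251.0 + 11000·609.0) / 103800 = 39720000/103800 = 382.7 mg/L.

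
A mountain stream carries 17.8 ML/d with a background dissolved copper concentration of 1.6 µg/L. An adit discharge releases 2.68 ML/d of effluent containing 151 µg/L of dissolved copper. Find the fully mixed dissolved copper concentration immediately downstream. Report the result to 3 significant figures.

Flow-weighted average: C = (17.80·1.600 + 2.680·151.0) / 20.48 = 433.2/20.48 = 21.15 µg/L.

21.2 µg/L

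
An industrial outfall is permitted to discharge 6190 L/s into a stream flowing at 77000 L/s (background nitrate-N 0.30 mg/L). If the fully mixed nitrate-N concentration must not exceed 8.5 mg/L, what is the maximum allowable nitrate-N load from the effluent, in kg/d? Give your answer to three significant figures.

59100 kg/d

Mass balance at the limit: 77000·0.3000 + 6190·Cₑ = 83190·8.5 → Cₑ = 110.5 mg/L.
6190 L/s = 6.190 m³/s. Load = 6.190 m³/s × 110.5 g/m³ × 86 400 s/d = 59100 kg/d.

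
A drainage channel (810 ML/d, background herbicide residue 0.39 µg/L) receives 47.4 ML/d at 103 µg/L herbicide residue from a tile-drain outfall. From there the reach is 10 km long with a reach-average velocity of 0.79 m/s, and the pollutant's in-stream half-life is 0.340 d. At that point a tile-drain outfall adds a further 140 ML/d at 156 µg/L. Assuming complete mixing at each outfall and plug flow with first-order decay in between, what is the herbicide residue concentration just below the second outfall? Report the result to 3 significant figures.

Mixed concentration C = ΣQC/ΣQ = (810.0·0.3900 + 47.40·103.0) / 857.4 = 5198/857.4 = 6.063 µg/L; combined flow 857.4 ML/d.
Travel time t = 10·1000 / 0.79 = 12660 s = 3.516 h.
Half-life 0.340 d → k = ln 2 / 0.340 = 2.039 d⁻¹.
Decay over the reach: 6.063·exp(−kt) = 6.063·0.7418 = 4.497 µg/L.
Second outfall: C = (857.4·4.497 + 140.0·156.0)/997.4 = 25.76 µg/L.

25.8 µg/L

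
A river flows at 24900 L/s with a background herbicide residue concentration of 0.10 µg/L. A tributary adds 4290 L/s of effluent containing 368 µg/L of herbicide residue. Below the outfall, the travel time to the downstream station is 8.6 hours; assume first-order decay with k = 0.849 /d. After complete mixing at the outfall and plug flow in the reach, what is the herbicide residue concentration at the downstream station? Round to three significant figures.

40.0 µg/L

Mass balance: C = (24900·0.1000 + 4290·368.0) / 29190 = 1581000/29190 = 54.17 µg/L.
After decay, C = 54.17 × e^(−kt) = 54.17 × 0.7377 = 39.96 µg/L.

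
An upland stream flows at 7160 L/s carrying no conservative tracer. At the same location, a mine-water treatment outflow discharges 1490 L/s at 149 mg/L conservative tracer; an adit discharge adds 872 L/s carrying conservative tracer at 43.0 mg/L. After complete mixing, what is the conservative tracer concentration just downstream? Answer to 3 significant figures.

After mixing, C = (7160·0 + 1490·149.0 + 872.0·43.00) / 9522 = 259500/9522 = 27.25 mg/L.

27.3 mg/L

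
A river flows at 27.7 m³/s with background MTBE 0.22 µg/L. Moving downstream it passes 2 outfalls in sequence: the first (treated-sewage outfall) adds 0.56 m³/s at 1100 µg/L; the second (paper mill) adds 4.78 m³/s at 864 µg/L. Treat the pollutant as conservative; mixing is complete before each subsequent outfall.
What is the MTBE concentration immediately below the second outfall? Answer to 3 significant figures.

Outfall 1: combined Q = 28.26 m³/s; C = (27.70·0.2200 + 0.5600·1100)/28.26 = 22.01 µg/L.
Outfall 2: combined Q = 33.04 m³/s; C = (28.26·22.01 + 4.780·864.0)/33.04 = 143.8 µg/L.

144 µg/L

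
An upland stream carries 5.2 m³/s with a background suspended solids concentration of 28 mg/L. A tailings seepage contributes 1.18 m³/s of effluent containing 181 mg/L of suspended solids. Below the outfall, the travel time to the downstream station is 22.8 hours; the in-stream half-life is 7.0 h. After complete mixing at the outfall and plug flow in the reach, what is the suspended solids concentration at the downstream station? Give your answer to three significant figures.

Mass balance: C = (5.200·28.00 + 1.180·181.0) / 6.380 = 359.2/6.380 = 56.30 mg/L.
Half-life 7.0 h → k = ln 2 / 7.0 = 0.09902 h⁻¹ = 2.377 d⁻¹.
Decay over the reach: 56.30·exp(−kt) = 56.30·0.1046 = 5.888 mg/L.

5.89 mg/L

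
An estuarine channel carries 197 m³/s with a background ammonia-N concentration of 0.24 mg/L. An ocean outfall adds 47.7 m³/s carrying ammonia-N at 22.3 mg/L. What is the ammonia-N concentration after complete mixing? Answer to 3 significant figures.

4.54 mg/L

Mass balance: C = (197.0·0.2400 + 47.70·22.30) / 244.7 = 1111/244.7 = 4.540 mg/L.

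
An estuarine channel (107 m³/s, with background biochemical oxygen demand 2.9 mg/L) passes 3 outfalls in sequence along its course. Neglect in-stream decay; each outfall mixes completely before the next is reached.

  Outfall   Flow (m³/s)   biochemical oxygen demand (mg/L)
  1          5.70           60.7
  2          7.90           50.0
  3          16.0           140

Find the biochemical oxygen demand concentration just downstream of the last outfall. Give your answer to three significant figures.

24.1 mg/L

Below outfall 1: Q → 112.7 m³/s, C = (107.0·2.900 + 5.700·60.70)/112.7 = 5.823 mg/L.
Below outfall 2: Q → 120.6 m³/s, C = (112.7·5.823 + 7.900·50.00)/120.6 = 8.717 mg/L.
Below outfall 3: Q → 136.6 m³/s, C = (120.6·8.717 + 16.00·140.0)/136.6 = 24.09 mg/L.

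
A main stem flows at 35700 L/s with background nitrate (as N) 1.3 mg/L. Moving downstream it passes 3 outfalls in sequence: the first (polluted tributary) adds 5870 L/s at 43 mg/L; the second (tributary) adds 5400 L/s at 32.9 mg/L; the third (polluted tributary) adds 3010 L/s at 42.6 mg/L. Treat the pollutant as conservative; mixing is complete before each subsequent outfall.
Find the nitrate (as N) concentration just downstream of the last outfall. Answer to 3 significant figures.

Below outfall 1: Q → 41570 L/s, C = (35700·1.300 + 5870·43.00)/41570 = 7.188 mg/L.
Below outfall 2: Q → 46970 L/s, C = (41570·7.188 + 5400·32.90)/46970 = 10.14 mg/L.
Below outfall 3: Q → 49980 L/s, C = (46970·10.14 + 3010·42.60)/49980 = 12.10 mg/L.

12.1 mg/L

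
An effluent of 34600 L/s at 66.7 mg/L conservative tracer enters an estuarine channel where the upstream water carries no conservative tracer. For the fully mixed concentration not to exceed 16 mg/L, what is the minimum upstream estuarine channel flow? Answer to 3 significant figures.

Set C_mix = 16: (Q·0 + 34600·66.70) / (Q + 34600) = 16
→ Q = 34600·(66.70 − 16)/(16 − 0) = 109600 L/s.

110000 L/s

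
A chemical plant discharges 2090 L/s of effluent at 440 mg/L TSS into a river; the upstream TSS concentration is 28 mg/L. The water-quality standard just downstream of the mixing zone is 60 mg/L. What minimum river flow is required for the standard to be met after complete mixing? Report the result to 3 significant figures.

Set C_mix = 60: (Q·28.00 + 2090·440.0) / (Q + 2090) = 60
→ Q = 2090·(440.0 − 60)/(60 − 28.00) = 24820 L/s.

24800 L/s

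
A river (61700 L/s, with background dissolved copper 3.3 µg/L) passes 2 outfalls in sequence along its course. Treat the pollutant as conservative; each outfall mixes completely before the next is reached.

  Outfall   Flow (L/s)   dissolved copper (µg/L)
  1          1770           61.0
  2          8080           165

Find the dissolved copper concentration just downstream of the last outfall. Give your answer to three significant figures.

After outfall 1: Q = 61700 + 1770 = 63470 L/s; C = (61700·3.300 + 1770·61.00)/63470 = 4.909 µg/L.
After outfall 2: Q = 63470 + 8080 = 71550 L/s; C = (63470·4.909 + 8080·165.0)/71550 = 22.99 µg/L.

23.0 µg/L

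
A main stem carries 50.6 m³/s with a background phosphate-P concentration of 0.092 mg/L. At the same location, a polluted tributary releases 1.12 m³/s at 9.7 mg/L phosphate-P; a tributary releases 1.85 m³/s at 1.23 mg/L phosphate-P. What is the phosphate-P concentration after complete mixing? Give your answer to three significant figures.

After mixing, C = (50.60·0.09200 + 1.120·9.700 + 1.850·1.230) / 53.57 = 17.79/53.57 = 0.3322 mg/L.

0.332 mg/L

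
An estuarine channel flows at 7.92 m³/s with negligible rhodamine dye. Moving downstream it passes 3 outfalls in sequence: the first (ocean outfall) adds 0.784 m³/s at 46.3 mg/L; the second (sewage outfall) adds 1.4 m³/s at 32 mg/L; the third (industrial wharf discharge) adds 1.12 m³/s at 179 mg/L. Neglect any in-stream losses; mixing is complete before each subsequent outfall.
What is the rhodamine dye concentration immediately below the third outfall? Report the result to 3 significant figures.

25.1 mg/L

Below outfall 1: Q → 8.704 m³/s, C = (7.920·0 + 0.7840·46.30)/8.704 = 4.170 mg/L.
Below outfall 2: Q → 10.10 m³/s, C = (8.704·4.170 + 1.400·32.00)/10.10 = 8.026 mg/L.
Below outfall 3: Q → 11.22 m³/s, C = (10.10·8.026 + 1.120·179.0)/11.22 = 25.09 mg/L.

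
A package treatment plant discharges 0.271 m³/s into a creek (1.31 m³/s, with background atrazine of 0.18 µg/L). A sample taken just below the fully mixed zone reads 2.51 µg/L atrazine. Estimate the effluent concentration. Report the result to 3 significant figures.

Mass balance: 1.310·0.1800 + 0.2710·Cₑ = 1.581·2.510
→ Cₑ = (1.581·2.510 − 1.310·0.1800) / 0.2710 = 13.77 µg/L.

13.8 µg/L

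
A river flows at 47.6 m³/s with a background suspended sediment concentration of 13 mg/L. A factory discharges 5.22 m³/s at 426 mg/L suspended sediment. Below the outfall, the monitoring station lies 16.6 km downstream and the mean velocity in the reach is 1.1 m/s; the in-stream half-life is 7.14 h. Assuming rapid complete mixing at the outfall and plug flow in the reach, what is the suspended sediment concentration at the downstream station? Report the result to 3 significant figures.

Conservation of mass: C = (47.60·13.00 + 5.220·426.0) / 52.82 = 2843/52.82 = 53.82 mg/L.
Travel time t = 16.6·1000 / 1.1 = 15090 s = 4.192 h.
Half-life 7.14 h → k = ln 2 / 7.14 = 0.09708 h⁻¹ = 2.330 d⁻¹.
First-order decay: C = 53.82·exp(−k·t) = 53.82·0.6657 = 35.82 mg/L.

35.8 mg/L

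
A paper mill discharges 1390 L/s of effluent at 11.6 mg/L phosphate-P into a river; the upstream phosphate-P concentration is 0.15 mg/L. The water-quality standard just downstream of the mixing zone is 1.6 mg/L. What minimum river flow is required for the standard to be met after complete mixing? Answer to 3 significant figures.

Set C_mix = 1.6: (Q·0.1500 + 1390·11.60) / (Q + 1390) = 1.6
→ Q = 1390·(11.60 − 1.6)/(1.6 − 0.1500) = 9586 L/s.

9590 L/s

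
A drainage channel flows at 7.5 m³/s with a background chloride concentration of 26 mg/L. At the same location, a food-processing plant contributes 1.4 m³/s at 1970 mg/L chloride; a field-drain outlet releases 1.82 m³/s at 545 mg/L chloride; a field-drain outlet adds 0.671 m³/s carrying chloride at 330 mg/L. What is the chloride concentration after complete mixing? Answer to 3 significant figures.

366 mg/L

After mixing, C = (7.500·26.00 + 1.400·1970 + 1.820·545.0 + 0.6710·330.0) / 11.39 = 4166/11.39 = 365.8 mg/L.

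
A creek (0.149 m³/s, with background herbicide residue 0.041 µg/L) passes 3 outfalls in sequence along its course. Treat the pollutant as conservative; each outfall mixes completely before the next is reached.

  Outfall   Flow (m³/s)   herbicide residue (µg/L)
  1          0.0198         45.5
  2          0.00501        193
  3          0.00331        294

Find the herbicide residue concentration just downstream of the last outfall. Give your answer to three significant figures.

Outfall 1: combined Q = 0.1688 m³/s; C = (0.1490·0.04100 + 0.01980·45.50)/0.1688 = 5.373 µg/L.
Outfall 2: combined Q = 0.1738 m³/s; C = (0.1688·5.373 + 0.005010·193.0)/0.1738 = 10.78 µg/L.
Outfall 3: combined Q = 0.1771 m³/s; C = (0.1738·10.78 + 0.003310·294.0)/0.1771 = 16.07 µg/L.

16.1 µg/L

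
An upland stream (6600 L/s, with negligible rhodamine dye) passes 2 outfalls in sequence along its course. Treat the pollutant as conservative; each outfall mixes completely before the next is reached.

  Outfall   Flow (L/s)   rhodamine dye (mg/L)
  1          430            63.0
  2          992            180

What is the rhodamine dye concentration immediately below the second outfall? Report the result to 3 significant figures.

25.6 mg/L

After outfall 1: Q = 6600 + 430.0 = 7030 L/s; C = (6600·0 + 430.0·63.00)/7030 = 3.853 mg/L.
After outfall 2: Q = 7030 + 992.0 = 8022 L/s; C = (7030·3.853 + 992.0·180.0)/8022 = 25.64 mg/L.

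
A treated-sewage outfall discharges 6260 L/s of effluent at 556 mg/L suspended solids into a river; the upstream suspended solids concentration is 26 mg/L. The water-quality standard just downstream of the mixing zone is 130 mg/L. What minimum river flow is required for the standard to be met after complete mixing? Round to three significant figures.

25600 L/s

Set C_mix = 130: (Q·26.00 + 6260·556.0) / (Q + 6260) = 130
→ Q = 6260·(556.0 − 130)/(130 − 26.00) = 25640 L/s.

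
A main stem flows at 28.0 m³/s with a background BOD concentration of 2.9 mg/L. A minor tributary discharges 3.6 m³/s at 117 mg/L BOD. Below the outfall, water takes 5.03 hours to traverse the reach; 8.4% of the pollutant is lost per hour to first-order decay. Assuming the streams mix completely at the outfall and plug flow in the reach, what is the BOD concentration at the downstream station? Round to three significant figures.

Mixed concentration C = ΣQC/ΣQ = (28.00·2.900 + 3.600·117.0) / 31.60 = 502.4/31.60 = 15.90 mg/L.
8.4%/h lost → k = −ln(1 − 0.084) = 0.08774 h⁻¹.
First-order decay: C = 15.90·exp(−k·t) = 15.90·0.6432 = 10.23 mg/L.

10.2 mg/L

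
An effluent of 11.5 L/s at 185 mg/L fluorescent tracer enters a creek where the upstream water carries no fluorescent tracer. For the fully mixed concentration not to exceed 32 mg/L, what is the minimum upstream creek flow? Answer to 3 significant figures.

55.0 L/s

Set C_mix = 32: (Q·0 + 11.50·185.0) / (Q + 11.50) = 32
→ Q = 11.50·(185.0 − 32)/(32 − 0) = 54.98 L/s.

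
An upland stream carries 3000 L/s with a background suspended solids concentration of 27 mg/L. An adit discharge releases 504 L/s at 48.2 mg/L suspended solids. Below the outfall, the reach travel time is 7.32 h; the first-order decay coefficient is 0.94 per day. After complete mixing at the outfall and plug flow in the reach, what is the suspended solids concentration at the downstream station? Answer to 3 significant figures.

22.6 mg/L

Mixed concentration C = ΣQC/ΣQ = (3000·27.00 + 504.0·48.20) / 3504 = 105300/3504 = 30.05 mg/L.
Decay over the reach: 30.05·exp(−kt) = 30.05·0.7507 = 22.56 mg/L.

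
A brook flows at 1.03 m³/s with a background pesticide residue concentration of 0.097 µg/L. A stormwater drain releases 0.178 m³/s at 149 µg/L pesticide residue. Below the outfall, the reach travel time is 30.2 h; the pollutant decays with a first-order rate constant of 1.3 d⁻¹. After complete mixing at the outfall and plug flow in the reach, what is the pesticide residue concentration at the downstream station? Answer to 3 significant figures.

Flow-weighted average: C = (1.030·0.09700 + 0.1780·149.0) / 1.208 = 26.62/1.208 = 22.04 µg/L.
First-order decay: C = 22.04·exp(−k·t) = 22.04·0.1948 = 4.293 µg/L.

4.29 µg/L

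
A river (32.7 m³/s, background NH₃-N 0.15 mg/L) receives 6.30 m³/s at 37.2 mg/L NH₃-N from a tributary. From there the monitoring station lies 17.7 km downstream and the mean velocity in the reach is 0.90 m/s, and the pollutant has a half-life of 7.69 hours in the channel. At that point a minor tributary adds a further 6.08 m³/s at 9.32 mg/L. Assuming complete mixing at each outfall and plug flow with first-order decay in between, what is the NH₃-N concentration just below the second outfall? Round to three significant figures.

Mixed concentration C = ΣQC/ΣQ = (32.70·0.1500 + 6.300·37.20) / 39.00 = 239.3/39.00 = 6.135 mg/L; combined flow 39.00 m³/s.
Travel time t = 17.7·1000 / 0.90 = 19670 s = 5.463 h.
Half-life 7.69 h → k = ln 2 / 7.69 = 0.09014 h⁻¹ = 2.163 d⁻¹.
First-order decay: C = 6.135·exp(−k·t) = 6.135·0.6112 = 3.749 mg/L.
At the second outfall, C = (39.00·3.749 + 6.080·9.320) / (39.00 + 6.080) = 4.501 mg/L.

4.50 mg/L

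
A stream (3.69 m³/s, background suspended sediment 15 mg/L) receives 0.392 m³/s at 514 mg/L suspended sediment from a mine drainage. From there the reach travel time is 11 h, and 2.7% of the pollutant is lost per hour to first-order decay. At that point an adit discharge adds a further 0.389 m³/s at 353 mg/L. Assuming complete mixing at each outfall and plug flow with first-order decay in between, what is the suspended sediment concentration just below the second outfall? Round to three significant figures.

Conservation of mass: C = (3.690·15.00 + 0.3920·514.0) / 4.082 = 256.8/4.082 = 62.92 mg/L; combined flow 4.082 m³/s.
2.7%/h lost → k = −ln(1 − 0.027) = 0.02737 h⁻¹.
Applying C = C₀e^(−kt): 62.92 × 0.7400 = 46.56 mg/L.
At the second outfall, C = (4.082·46.56 + 0.3890·353.0) / (4.082 + 0.3890) = 73.22 mg/L.

73.2 mg/L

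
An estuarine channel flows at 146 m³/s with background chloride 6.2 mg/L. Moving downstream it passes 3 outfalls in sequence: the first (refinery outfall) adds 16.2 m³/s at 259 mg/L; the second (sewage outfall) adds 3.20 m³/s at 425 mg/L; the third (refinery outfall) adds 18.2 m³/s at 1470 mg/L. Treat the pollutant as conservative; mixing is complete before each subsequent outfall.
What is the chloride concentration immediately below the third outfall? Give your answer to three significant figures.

Below outfall 1: Q → 162.2 m³/s, C = (146.0·6.200 + 16.20·259.0)/162.2 = 31.45 mg/L.
Below outfall 2: Q → 165.4 m³/s, C = (162.2·31.45 + 3.200·425.0)/165.4 = 39.06 mg/L.
Below outfall 3: Q → 183.6 m³/s, C = (165.4·39.06 + 18.20·1470)/183.6 = 180.9 mg/L.

181 mg/L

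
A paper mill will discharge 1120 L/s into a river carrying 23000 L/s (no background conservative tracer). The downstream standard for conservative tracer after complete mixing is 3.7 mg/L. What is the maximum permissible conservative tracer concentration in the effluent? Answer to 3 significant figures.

79.7 mg/L

At the limit, (Qr·Cr + Qe·Cₑ)/(Qr + Qe) = 3.7:
Cₑ = (24120·3.7 − 23000·0) / 1120 = 79.68 mg/L.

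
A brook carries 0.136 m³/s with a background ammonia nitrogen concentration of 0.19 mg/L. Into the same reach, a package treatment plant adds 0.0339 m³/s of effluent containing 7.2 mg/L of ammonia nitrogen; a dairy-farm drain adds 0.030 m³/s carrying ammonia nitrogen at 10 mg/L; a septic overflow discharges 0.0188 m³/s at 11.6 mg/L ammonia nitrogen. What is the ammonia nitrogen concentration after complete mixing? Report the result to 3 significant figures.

3.60 mg/L

Mixed concentration C = ΣQC/ΣQ = (0.1360·0.1900 + 0.03390·7.200 + 0.03000·10.00 + 0.01880·11.60) / 0.2187 = 0.7880/0.2187 = 3.603 mg/L.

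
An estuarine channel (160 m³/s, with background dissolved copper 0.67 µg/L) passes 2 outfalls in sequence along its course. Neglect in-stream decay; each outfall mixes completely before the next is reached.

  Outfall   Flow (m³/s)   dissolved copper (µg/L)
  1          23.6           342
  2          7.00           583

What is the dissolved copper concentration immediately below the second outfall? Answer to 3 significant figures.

64.3 µg/L

Outfall 1: combined Q = 183.6 m³/s; C = (160.0·0.6700 + 23.60·342.0)/183.6 = 44.54 µg/L.
Outfall 2: combined Q = 190.6 m³/s; C = (183.6·44.54 + 7.000·583.0)/190.6 = 64.32 µg/L.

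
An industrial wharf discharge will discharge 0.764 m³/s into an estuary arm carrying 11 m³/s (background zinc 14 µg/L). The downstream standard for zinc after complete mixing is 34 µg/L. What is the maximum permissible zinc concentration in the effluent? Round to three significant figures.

322 µg/L

At the limit, (Qr·Cr + Qe·Cₑ)/(Qr + Qe) = 34:
Cₑ = (11.76·34 − 11.00·14.00) / 0.7640 = 322.0 µg/L.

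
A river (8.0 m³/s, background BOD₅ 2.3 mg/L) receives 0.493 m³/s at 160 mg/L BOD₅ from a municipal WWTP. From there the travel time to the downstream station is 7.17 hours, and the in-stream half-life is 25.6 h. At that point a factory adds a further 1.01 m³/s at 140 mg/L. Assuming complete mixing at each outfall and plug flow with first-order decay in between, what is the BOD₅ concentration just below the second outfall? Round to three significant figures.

23.3 mg/L

After mixing, C = (8.000·2.300 + 0.4930·160.0) / 8.493 = 97.28/8.493 = 11.45 mg/L; combined flow 8.493 m³/s.
Half-life 25.6 h → k = ln 2 / 25.6 = 0.02708 h⁻¹ = 0.6498 d⁻¹.
First-order decay: C = 11.45·exp(−k·t) = 11.45·0.8235 = 9.433 mg/L.
Second outfall: C = (8.493·9.433 + 1.010·140.0)/9.503 = 23.31 mg/L.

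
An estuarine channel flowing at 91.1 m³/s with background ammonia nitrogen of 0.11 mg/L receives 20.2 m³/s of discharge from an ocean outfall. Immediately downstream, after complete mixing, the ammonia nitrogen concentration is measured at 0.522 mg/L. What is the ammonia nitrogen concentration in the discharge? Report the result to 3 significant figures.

2.38 mg/L

Mass balance: 91.10·0.1100 + 20.20·Cₑ = 111.3·0.5220
→ Cₑ = (111.3·0.5220 − 91.10·0.1100) / 20.20 = 2.380 mg/L.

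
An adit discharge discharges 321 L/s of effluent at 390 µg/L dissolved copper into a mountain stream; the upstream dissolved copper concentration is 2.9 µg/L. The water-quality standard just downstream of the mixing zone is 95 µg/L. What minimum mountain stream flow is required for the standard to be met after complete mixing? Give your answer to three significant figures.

Set C_mix = 95: (Q·2.900 + 321.0·390.0) / (Q + 321.0) = 95
→ Q = 321.0·(390.0 − 95)/(95 − 2.900) = 1028 L/s.

1030 L/s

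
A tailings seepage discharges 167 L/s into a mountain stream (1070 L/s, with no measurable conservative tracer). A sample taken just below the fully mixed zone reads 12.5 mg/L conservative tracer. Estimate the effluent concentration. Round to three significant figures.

Mass balance: 1070·0 + 167.0·Cₑ = 1237·12.50
→ Cₑ = (1237·12.50 − 1070·0) / 167.0 = 92.59 mg/L.

92.6 mg/L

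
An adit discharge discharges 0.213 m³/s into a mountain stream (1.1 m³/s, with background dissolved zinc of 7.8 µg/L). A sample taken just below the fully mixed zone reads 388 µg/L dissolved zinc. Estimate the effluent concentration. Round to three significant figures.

Mass balance: 1.100·7.800 + 0.2130·Cₑ = 1.313·388.0
→ Cₑ = (1.313·388.0 − 1.100·7.800) / 0.2130 = 2351 µg/L.

2350 µg/L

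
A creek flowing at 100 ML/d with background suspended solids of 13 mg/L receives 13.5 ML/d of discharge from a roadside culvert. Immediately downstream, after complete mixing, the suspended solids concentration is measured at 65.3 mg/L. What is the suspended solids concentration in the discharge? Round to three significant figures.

453 mg/L

Mass balance: 100.0·13.00 + 13.50·Cₑ = 113.5·65.30
→ Cₑ = (113.5·65.30 − 100.0·13.00) / 13.50 = 452.7 mg/L.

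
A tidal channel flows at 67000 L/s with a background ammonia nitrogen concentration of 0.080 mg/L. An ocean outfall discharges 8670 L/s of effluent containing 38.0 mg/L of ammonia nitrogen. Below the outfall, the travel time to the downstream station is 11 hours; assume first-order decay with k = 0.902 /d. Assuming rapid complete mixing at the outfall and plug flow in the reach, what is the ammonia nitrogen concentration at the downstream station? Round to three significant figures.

Flow-weighted average: C = (67000·0.08000 + 8670·38.00) / 75670 = 334800/75670 = 4.425 mg/L.
After decay, C = 4.425 × e^(−kt) = 4.425 × 0.6614 = 2.926 mg/L.

2.93 mg/L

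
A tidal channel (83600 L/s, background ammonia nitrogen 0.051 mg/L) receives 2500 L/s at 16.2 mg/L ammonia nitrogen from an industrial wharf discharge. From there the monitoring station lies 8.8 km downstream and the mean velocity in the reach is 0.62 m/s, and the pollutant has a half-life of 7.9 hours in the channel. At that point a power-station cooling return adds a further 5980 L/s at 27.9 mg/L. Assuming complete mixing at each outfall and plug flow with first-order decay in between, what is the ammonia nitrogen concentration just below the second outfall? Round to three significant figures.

Conservation of mass: C = (83600·0.05100 + 2500·16.20) / 86100 = 44760/86100 = 0.5199 mg/L; combined flow 86100 L/s.
Travel time t = 8.8·1000 / 0.62 = 14190 s = 3.943 h.
Half-life 7.9 h → k = ln 2 / 7.9 = 0.08774 h⁻¹ = 2.106 d⁻¹.
After decay, C = 0.5199 × e^(−kt) = 0.5199 × 0.7076 = 0.3679 mg/L.
Second outfall: C = (86100·0.3679 + 5980·27.90)/92080 = 2.156 mg/L.

2.16 mg/L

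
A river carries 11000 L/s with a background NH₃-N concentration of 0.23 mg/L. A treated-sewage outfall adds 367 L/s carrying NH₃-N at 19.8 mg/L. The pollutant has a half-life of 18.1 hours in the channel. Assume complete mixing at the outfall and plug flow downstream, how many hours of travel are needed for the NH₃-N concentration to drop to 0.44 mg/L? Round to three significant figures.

Conservation of mass: C = (11000·0.2300 + 367.0·19.80) / 11370 = 9797/11370 = 0.8618 mg/L.
Half-life 18.1 h → k = ln 2 / 18.1 = 0.03830 h⁻¹ = 0.9191 d⁻¹.
0.8618·exp(−k·t) = 0.44 → t = ln(0.8618/0.44)/k = 63200 s = 17.56 h.

17.6 h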